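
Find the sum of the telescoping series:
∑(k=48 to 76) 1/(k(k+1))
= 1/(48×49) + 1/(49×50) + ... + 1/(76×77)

Partial fractions: 1/(k(k+1)) = 1/k - 1/(k+1)
The series telescopes:
= (1/48 - 1/49) + (1/49 - 1/50) + ... + (1/76 - 1/77)
= 1/48 - 1/77
= 29/3696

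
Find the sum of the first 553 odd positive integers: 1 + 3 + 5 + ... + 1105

Sum of first n odd numbers = n²
= 553²
= 305809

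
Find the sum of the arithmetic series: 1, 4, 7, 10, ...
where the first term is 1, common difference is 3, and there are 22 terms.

Sₙ = n/2 × (first + last)
Last term = a + (n-1)d = 1 + (22-1)×3 = 64
S_22 = 22/2 × (1 + 64)
S_22 = 22/2 × 65 = 715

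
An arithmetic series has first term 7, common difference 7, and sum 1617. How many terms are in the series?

Using S = n/2 × [2a + (n-1)d]
1617 = n/2 × [2(7) + (n-1)(7)]
1617 = n/2 × [14 + 7n - 7]
3234 = n × [7 + 7n]
7n² + (7)n - 3234 = 0
Discriminant: Δ = (7)² - 4(7)(-3234) = 49 + 90552 = 90601
√Δ = 301
n = [-(7) + √Δ] / (2·7) = (-7 + 301) / 14 = 294 / 14 = 21
(The negative root is discarded since n must be a positive integer.)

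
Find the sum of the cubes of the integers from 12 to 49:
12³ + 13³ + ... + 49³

Use ∑_{k=1}^{n} k³ = [n(n+1)/2]², then subtract the first 11 terms.
∑_{k=1}^{49} k³ = [49×50/2]² = 1225² = 1500625
∑_{k=1}^{11} k³ = [11×12/2]² = 66² = 4356
∑_{k=12}^{49} k³ = 1500625 - 4356 = 1496269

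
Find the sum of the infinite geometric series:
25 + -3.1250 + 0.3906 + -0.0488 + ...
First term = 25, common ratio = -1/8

For |r| < 1, S = a / (1 - r)
S = 25 / (1 - (-1/8))
S = 25 / (9/8)
S = 200/9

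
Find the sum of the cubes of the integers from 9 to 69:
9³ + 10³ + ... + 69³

Use ∑_{k=1}^{n} k³ = [n(n+1)/2]², then subtract the first 8 terms.
∑_{k=1}^{69} k³ = [69×70/2]² = 2415² = 5832225
∑_{k=1}^{8} k³ = [8×9/2]² = 36² = 1296
∑_{k=9}^{69} k³ = 5832225 - 1296 = 5830929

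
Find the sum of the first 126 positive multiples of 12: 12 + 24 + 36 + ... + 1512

Factor out 12: = 12(1 + 2 + ... + 126) = 12 × n(n+1)/2
= 12 × 126×127/2
= 12 × 8001
= 96012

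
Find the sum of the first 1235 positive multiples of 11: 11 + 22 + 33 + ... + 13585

Factor out 11: = 11(1 + 2 + ... + 1235) = 11 × n(n+1)/2
= 11 × 1235×1236/2
= 11 × 763230
= 8395530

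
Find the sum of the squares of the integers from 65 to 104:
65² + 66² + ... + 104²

Use ∑_{k=1}^{n} k² = n(n+1)(2n+1)/6, then subtract the first 64 terms.
∑_{k=1}^{104} k² = 104×105×209/6 = 380380
∑_{k=1}^{64} k² = 64×65×129/6 = 89440
∑_{k=65}^{104} k² = 380380 - 89440 = 290940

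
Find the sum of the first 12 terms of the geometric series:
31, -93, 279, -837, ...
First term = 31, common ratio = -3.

Sₙ = a(1 - rⁿ) / (1 - r)
S_12 = 31(1 - (-3)^12) / (1 - (-3))
S_12 = 31(1 - 531441) / (4)
S_12 = -4118660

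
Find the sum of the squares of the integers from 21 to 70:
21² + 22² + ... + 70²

Use ∑_{k=1}^{n} k² = n(n+1)(2n+1)/6, then subtract the first 20 terms.
∑_{k=1}^{70} k² = 70×71×141/6 = 116795
∑_{k=1}^{20} k² = 20×21×41/6 = 2870
∑_{k=21}^{70} k² = 116795 - 2870 = 113925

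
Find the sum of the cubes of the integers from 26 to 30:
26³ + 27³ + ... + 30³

Use ∑_{k=1}^{n} k³ = [n(n+1)/2]², then subtract the first 25 terms.
∑_{k=1}^{30} k³ = [30×31/2]² = 465² = 216225
∑_{k=1}^{25} k³ = [25×26/2]² = 325² = 105625
∑_{k=26}^{30} k³ = 216225 - 105625 = 110600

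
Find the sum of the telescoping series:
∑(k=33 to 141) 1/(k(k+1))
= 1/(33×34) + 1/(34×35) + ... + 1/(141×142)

Partial fractions: 1/(k(k+1)) = 1/k - 1/(k+1)
The series telescopes:
= (1/33 - 1/34) + (1/34 - 1/35) + ... + (1/141 - 1/142)
= 1/33 - 1/142
= 109/4686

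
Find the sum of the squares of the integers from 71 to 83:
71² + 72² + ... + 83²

Use ∑_{k=1}^{n} k² = n(n+1)(2n+1)/6, then subtract the first 70 terms.
∑_{k=1}^{83} k² = 83×84×167/6 = 194054
∑_{k=1}^{70} k² = 70×71×141/6 = 116795
∑_{k=71}^{83} k² = 194054 - 116795 = 77259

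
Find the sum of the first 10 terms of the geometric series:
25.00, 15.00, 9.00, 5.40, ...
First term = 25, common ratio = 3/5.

Sₙ = a(1 - rⁿ) / (1 - r)
S_10 = 25(1 - (3/5)^10) / (1 - (3/5))
S_10 = 25(1 - (59049/9765625)) / (2/5)
S_10 = 4853288/78125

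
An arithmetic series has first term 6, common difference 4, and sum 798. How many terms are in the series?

Using S = n/2 × [2a + (n-1)d]
798 = n/2 × [2(6) + (n-1)(4)]
798 = n/2 × [12 + 4n - 4]
1596 = n × [8 + 4n]
4n² + (8)n - 1596 = 0
Discriminant: Δ = (8)² - 4(4)(-1596) = 64 + 25536 = 25600
√Δ = 160
n = [-(8) + √Δ] / (2·4) = (-8 + 160) / 8 = 152 / 8 = 19
(The negative root is discarded since n must be a positive integer.)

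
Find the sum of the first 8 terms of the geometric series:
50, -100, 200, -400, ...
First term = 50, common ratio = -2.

Sₙ = a(1 - rⁿ) / (1 - r)
S_8 = 50(1 - (-2)^8) / (1 - (-2))
S_8 = 50(1 - 256) / (3)
S_8 = -4250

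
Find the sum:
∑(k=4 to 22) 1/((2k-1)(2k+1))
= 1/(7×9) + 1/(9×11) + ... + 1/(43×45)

Partial fractions: 1/((2k-1)(2k+1)) = (1/2)[1/(2k-1) - 1/(2k+1)]
The series telescopes:
= (1/2)[1/7 - 1/45]
= 19/315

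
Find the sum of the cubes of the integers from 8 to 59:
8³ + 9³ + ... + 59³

Use ∑_{k=1}^{n} k³ = [n(n+1)/2]², then subtract the first 7 terms.
∑_{k=1}^{59} k³ = [59×60/2]² = 1770² = 3132900
∑_{k=1}^{7} k³ = [7×8/2]² = 28² = 784
∑_{k=8}^{59} k³ = 3132900 - 784 = 3132116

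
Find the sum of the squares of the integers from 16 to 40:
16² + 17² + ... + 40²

Use ∑_{k=1}^{n} k² = n(n+1)(2n+1)/6, then subtract the first 15 terms.
∑_{k=1}^{40} k² = 40×41×81/6 = 22140
∑_{k=1}^{15} k² = 15×16×31/6 = 1240
∑_{k=16}^{40} k² = 22140 - 1240 = 20900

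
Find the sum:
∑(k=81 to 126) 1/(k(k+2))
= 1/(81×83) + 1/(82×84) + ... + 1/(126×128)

Partial fractions: 1/(k(k+2)) = (1/2)[1/k - 1/(k+2)]
Telescoping leaves the first two and last two terms:
= (1/2)[1/81 + 1/82 - 1/127 - 1/128]
= 478009/107972352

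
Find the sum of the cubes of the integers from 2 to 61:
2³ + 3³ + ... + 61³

Use ∑_{k=1}^{n} k³ = [n(n+1)/2]², then subtract the first 1 terms.
∑_{k=1}^{61} k³ = [61×62/2]² = 1891² = 3575881
∑_{k=1}^{1} k³ = [1×2/2]² = 1² = 1
∑_{k=2}^{61} k³ = 3575881 - 1 = 3575880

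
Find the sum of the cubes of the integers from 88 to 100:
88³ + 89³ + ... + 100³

Use ∑_{k=1}^{n} k³ = [n(n+1)/2]², then subtract the first 87 terms.
∑_{k=1}^{100} k³ = [100×101/2]² = 5050² = 25502500
∑_{k=1}^{87} k³ = [87×88/2]² = 3828² = 14653584
∑_{k=88}^{100} k³ = 25502500 - 14653584 = 10848916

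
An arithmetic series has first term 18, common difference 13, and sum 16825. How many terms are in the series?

Using S = n/2 × [2a + (n-1)d]
16825 = n/2 × [2(18) + (n-1)(13)]
16825 = n/2 × [36 + 13n - 13]
33650 = n × [23 + 13n]
13n² + (23)n - 33650 = 0
Discriminant: Δ = (23)² - 4(13)(-33650) = 529 + 1749800 = 1750329
√Δ = 1323
n = [-(23) + √Δ] / (2·13) = (-23 + 1323) / 26 = 1300 / 26 = 50
(The negative root is discarded since n must be a positive integer.)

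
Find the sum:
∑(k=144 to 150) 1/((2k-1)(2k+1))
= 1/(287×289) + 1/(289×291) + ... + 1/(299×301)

Partial fractions: 1/((2k-1)(2k+1)) = (1/2)[1/(2k-1) - 1/(2k+1)]
The series telescopes:
= (1/2)[1/287 - 1/301]
= 1/12341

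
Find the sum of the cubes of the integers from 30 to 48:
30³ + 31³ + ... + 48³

Use ∑_{k=1}^{n} k³ = [n(n+1)/2]², then subtract the first 29 terms.
∑_{k=1}^{48} k³ = [48×49/2]² = 1176² = 1382976
∑_{k=1}^{29} k³ = [29×30/2]² = 435² = 189225
∑_{k=30}^{48} k³ = 1382976 - 189225 = 1193751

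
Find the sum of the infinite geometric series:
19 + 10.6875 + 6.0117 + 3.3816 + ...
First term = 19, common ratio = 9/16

For |r| < 1, S = a / (1 - r)
S = 19 / (1 - (9/16))
S = 19 / (7/16)
S = 304/7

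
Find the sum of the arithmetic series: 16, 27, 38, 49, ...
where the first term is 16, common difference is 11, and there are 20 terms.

Sₙ = n/2 × (first + last)
Last term = a + (n-1)d = 16 + (20-1)×11 = 225
S_20 = 20/2 × (16 + 225)
S_20 = 20/2 × 241 = 2410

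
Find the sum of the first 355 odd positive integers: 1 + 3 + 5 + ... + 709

Sum of first n odd numbers = n²
= 355²
= 126025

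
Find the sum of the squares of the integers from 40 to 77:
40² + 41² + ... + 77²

Use ∑_{k=1}^{n} k² = n(n+1)(2n+1)/6, then subtract the first 39 terms.
∑_{k=1}^{77} k² = 77×78×155/6 = 155155
∑_{k=1}^{39} k² = 39×40×79/6 = 20540
∑_{k=40}^{77} k² = 155155 - 20540 = 134615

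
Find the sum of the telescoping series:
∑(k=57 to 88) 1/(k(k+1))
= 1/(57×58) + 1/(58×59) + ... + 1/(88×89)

Partial fractions: 1/(k(k+1)) = 1/k - 1/(k+1)
The series telescopes:
= (1/57 - 1/58) + (1/58 - 1/59) + ... + (1/88 - 1/89)
= 1/57 - 1/89
= 32/5073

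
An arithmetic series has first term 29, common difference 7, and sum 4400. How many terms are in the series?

Using S = n/2 × [2a + (n-1)d]
4400 = n/2 × [2(29) + (n-1)(7)]
4400 = n/2 × [58 + 7n - 7]
8800 = n × [51 + 7n]
7n² + (51)n - 8800 = 0
Discriminant: Δ = (51)² - 4(7)(-8800) = 2601 + 246400 = 249001
√Δ = 499
n = [-(51) + √Δ] / (2·7) = (-51 + 499) / 14 = 448 / 14 = 32
(The negative root is discarded since n must be a positive integer.)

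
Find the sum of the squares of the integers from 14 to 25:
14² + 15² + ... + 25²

Use ∑_{k=1}^{n} k² = n(n+1)(2n+1)/6, then subtract the first 13 terms.
∑_{k=1}^{25} k² = 25×26×51/6 = 5525
∑_{k=1}^{13} k² = 13×14×27/6 = 819
∑_{k=14}^{25} k² = 5525 - 819 = 4706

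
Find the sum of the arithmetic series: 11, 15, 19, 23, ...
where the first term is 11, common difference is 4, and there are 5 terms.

Sₙ = n/2 × (first + last)
Last term = a + (n-1)d = 11 + (5-1)×4 = 27
S_5 = 5/2 × (11 + 27)
S_5 = 5/2 × 38 = 95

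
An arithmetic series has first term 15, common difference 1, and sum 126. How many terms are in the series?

Using S = n/2 × [2a + (n-1)d]
126 = n/2 × [2(15) + (n-1)(1)]
126 = n/2 × [30 + 1n - 1]
252 = n × [29 + 1n]
1n² + (29)n - 252 = 0
Discriminant: Δ = (29)² - 4(1)(-252) = 841 + 1008 = 1849
√Δ = 43
n = [-(29) + √Δ] / (2·1) = (-29 + 43) / 2 = 14 / 2 = 7
(The negative root is discarded since n must be a positive integer.)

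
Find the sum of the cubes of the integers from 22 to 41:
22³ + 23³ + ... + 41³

Use ∑_{k=1}^{n} k³ = [n(n+1)/2]², then subtract the first 21 terms.
∑_{k=1}^{41} k³ = [41×42/2]² = 861² = 741321
∑_{k=1}^{21} k³ = [21×22/2]² = 231² = 53361
∑_{k=22}^{41} k³ = 741321 - 53361 = 687960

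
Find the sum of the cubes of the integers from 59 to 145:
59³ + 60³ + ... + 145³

Use ∑_{k=1}^{n} k³ = [n(n+1)/2]², then subtract the first 58 terms.
∑_{k=1}^{145} k³ = [145×146/2]² = 10585² = 112042225
∑_{k=1}^{58} k³ = [58×59/2]² = 1711² = 2927521
∑_{k=59}^{145} k³ = 112042225 - 2927521 = 109114704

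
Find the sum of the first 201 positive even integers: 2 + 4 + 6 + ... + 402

Sum of first n even numbers = n(n+1)
= 201×202
= 40602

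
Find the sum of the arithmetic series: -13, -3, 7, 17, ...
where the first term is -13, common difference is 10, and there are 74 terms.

Sₙ = n/2 × (first + last)
Last term = a + (n-1)d = -13 + (74-1)×10 = 717
S_74 = 74/2 × (-13 + 717)
S_74 = 74/2 × 704 = 26048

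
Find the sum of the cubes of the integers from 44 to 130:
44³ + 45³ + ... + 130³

Use ∑_{k=1}^{n} k³ = [n(n+1)/2]², then subtract the first 43 terms.
∑_{k=1}^{130} k³ = [130×131/2]² = 8515² = 72505225
∑_{k=1}^{43} k³ = [43×44/2]² = 946² = 894916
∑_{k=44}^{130} k³ = 72505225 - 894916 = 71610309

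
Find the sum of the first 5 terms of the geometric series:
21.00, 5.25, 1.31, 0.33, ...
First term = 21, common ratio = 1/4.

Sₙ = a(1 - rⁿ) / (1 - r)
S_5 = 21(1 - (1/4)^5) / (1 - (1/4))
S_5 = 21(1 - (1/1024)) / (3/4)
S_5 = 7161/256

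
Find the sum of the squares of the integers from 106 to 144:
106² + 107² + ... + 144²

Use ∑_{k=1}^{n} k² = n(n+1)(2n+1)/6, then subtract the first 105 terms.
∑_{k=1}^{144} k² = 144×145×289/6 = 1005720
∑_{k=1}^{105} k² = 105×106×211/6 = 391405
∑_{k=106}^{144} k² = 1005720 - 391405 = 614315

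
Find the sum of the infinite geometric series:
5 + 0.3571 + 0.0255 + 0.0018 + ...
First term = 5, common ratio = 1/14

For |r| < 1, S = a / (1 - r)
S = 5 / (1 - (1/14))
S = 5 / (13/14)
S = 70/13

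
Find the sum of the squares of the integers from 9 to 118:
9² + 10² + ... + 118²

Use ∑_{k=1}^{n} k² = n(n+1)(2n+1)/6, then subtract the first 8 terms.
∑_{k=1}^{118} k² = 118×119×237/6 = 554659
∑_{k=1}^{8} k² = 8×9×17/6 = 204
∑_{k=9}^{118} k² = 554659 - 204 = 554455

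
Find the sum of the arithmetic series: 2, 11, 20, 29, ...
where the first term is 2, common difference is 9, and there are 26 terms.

Sₙ = n/2 × (first + last)
Last term = a + (n-1)d = 2 + (26-1)×9 = 227
S_26 = 26/2 × (2 + 227)
S_26 = 26/2 × 229 = 2977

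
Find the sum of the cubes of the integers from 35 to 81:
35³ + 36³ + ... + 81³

Use ∑_{k=1}^{n} k³ = [n(n+1)/2]², then subtract the first 34 terms.
∑_{k=1}^{81} k³ = [81×82/2]² = 3321² = 11029041
∑_{k=1}^{34} k³ = [34×35/2]² = 595² = 354025
∑_{k=35}^{81} k³ = 11029041 - 354025 = 10675016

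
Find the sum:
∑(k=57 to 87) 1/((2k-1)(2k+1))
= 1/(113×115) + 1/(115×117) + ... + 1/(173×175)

Partial fractions: 1/((2k-1)(2k+1)) = (1/2)[1/(2k-1) - 1/(2k+1)]
The series telescopes:
= (1/2)[1/113 - 1/175]
= 31/19775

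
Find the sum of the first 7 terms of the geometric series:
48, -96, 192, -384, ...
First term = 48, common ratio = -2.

Sₙ = a(1 - rⁿ) / (1 - r)
S_7 = 48(1 - (-2)^7) / (1 - (-2))
S_7 = 48(1 - (-128)) / (3)
S_7 = 2064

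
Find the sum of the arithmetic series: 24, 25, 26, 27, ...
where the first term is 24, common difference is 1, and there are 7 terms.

Sₙ = n/2 × (first + last)
Last term = a + (n-1)d = 24 + (7-1)×1 = 30
S_7 = 7/2 × (24 + 30)
S_7 = 7/2 × 54 = 189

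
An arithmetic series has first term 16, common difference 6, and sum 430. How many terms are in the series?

Using S = n/2 × [2a + (n-1)d]
430 = n/2 × [2(16) + (n-1)(6)]
430 = n/2 × [32 + 6n - 6]
860 = n × [26 + 6n]
6n² + (26)n - 860 = 0
Discriminant: Δ = (26)² - 4(6)(-860) = 676 + 20640 = 21316
√Δ = 146
n = [-(26) + √Δ] / (2·6) = (-26 + 146) / 12 = 120 / 12 = 10
(The negative root is discarded since n must be a positive integer.)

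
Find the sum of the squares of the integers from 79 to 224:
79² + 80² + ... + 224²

Use ∑_{k=1}^{n} k² = n(n+1)(2n+1)/6, then subtract the first 78 terms.
∑_{k=1}^{224} k² = 224×225×449/6 = 3771600
∑_{k=1}^{78} k² = 78×79×157/6 = 161239
∑_{k=79}^{224} k² = 3771600 - 161239 = 3610361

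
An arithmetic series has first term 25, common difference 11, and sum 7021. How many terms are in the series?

Using S = n/2 × [2a + (n-1)d]
7021 = n/2 × [2(25) + (n-1)(11)]
7021 = n/2 × [50 + 11n - 11]
14042 = n × [39 + 11n]
11n² + (39)n - 14042 = 0
Discriminant: Δ = (39)² - 4(11)(-14042) = 1521 + 617848 = 619369
√Δ = 787
n = [-(39) + √Δ] / (2·11) = (-39 + 787) / 22 = 748 / 22 = 34
(The negative root is discarded since n must be a positive integer.)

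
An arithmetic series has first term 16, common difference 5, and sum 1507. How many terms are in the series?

Using S = n/2 × [2a + (n-1)d]
1507 = n/2 × [2(16) + (n-1)(5)]
1507 = n/2 × [32 + 5n - 5]
3014 = n × [27 + 5n]
5n² + (27)n - 3014 = 0
Discriminant: Δ = (27)² - 4(5)(-3014) = 729 + 60280 = 61009
√Δ = 247
n = [-(27) + √Δ] / (2·5) = (-27 + 247) / 10 = 220 / 10 = 22
(The negative root is discarded since n must be a positive integer.)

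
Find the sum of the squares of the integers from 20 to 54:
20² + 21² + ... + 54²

Use ∑_{k=1}^{n} k² = n(n+1)(2n+1)/6, then subtract the first 19 terms.
∑_{k=1}^{54} k² = 54×55×109/6 = 53955
∑_{k=1}^{19} k² = 19×20×39/6 = 2470
∑_{k=20}^{54} k² = 53955 - 2470 = 51485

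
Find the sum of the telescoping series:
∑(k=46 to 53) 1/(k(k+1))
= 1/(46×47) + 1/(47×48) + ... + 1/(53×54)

Partial fractions: 1/(k(k+1)) = 1/k - 1/(k+1)
The series telescopes:
= (1/46 - 1/47) + (1/47 - 1/48) + ... + (1/53 - 1/54)
= 1/46 - 1/54
= 2/621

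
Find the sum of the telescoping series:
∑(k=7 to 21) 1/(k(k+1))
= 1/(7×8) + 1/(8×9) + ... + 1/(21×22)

Partial fractions: 1/(k(k+1)) = 1/k - 1/(k+1)
The series telescopes:
= (1/7 - 1/8) + (1/8 - 1/9) + ... + (1/21 - 1/22)
= 1/7 - 1/22
= 15/154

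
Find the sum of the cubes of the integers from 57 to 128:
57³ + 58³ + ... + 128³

Use ∑_{k=1}^{n} k³ = [n(n+1)/2]², then subtract the first 56 terms.
∑_{k=1}^{128} k³ = [128×129/2]² = 8256² = 68161536
∑_{k=1}^{56} k³ = [56×57/2]² = 1596² = 2547216
∑_{k=57}^{128} k³ = 68161536 - 2547216 = 65614320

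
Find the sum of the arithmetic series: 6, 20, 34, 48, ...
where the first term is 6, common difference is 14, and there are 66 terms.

Sₙ = n/2 × (first + last)
Last term = a + (n-1)d = 6 + (66-1)×14 = 916
S_66 = 66/2 × (6 + 916)
S_66 = 66/2 × 922 = 30426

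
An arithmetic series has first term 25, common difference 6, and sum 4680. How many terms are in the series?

Using S = n/2 × [2a + (n-1)d]
4680 = n/2 × [2(25) + (n-1)(6)]
4680 = n/2 × [50 + 6n - 6]
9360 = n × [44 + 6n]
6n² + (44)n - 9360 = 0
Discriminant: Δ = (44)² - 4(6)(-9360) = 1936 + 224640 = 226576
√Δ = 476
n = [-(44) + √Δ] / (2·6) = (-44 + 476) / 12 = 432 / 12 = 36
(The negative root is discarded since n must be a positive integer.)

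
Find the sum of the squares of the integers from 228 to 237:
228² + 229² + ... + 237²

Use ∑_{k=1}^{n} k² = n(n+1)(2n+1)/6, then subtract the first 227 terms.
∑_{k=1}^{237} k² = 237×238×475/6 = 4465475
∑_{k=1}^{227} k² = 227×228×455/6 = 3924830
∑_{k=228}^{237} k² = 4465475 - 3924830 = 540645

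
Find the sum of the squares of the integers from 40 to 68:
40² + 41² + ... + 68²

Use ∑_{k=1}^{n} k² = n(n+1)(2n+1)/6, then subtract the first 39 terms.
∑_{k=1}^{68} k² = 68×69×137/6 = 107134
∑_{k=1}^{39} k² = 39×40×79/6 = 20540
∑_{k=40}^{68} k² = 107134 - 20540 = 86594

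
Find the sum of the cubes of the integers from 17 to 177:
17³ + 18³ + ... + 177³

Use ∑_{k=1}^{n} k³ = [n(n+1)/2]², then subtract the first 16 terms.
∑_{k=1}^{177} k³ = [177×178/2]² = 15753² = 248157009
∑_{k=1}^{16} k³ = [16×17/2]² = 136² = 18496
∑_{k=17}^{177} k³ = 248157009 - 18496 = 248138513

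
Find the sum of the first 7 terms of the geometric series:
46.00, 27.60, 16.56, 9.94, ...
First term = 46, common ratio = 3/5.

Sₙ = a(1 - rⁿ) / (1 - r)
S_7 = 46(1 - (3/5)^7) / (1 - (3/5))
S_7 = 46(1 - (2187/78125)) / (2/5)
S_7 = 1746574/15625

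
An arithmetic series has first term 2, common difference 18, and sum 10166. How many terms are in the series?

Using S = n/2 × [2a + (n-1)d]
10166 = n/2 × [2(2) + (n-1)(18)]
10166 = n/2 × [4 + 18n - 18]
20332 = n × [-14 + 18n]
18n² + (-14)n - 20332 = 0
Discriminant: Δ = (-14)² - 4(18)(-20332) = 196 + 1463904 = 1464100
√Δ = 1210
n = [-(-14) + √Δ] / (2·18) = (14 + 1210) / 36 = 1224 / 36 = 34
(The negative root is discarded since n must be a positive integer.)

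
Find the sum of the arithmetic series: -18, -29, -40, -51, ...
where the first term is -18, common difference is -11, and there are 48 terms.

Sₙ = n/2 × (first + last)
Last term = a + (n-1)d = -18 + (48-1)×(-11) = -535
S_48 = 48/2 × (-18 + (-535))
S_48 = 48/2 × (-553) = -13272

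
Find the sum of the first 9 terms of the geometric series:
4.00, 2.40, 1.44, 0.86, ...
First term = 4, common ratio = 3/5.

Sₙ = a(1 - rⁿ) / (1 - r)
S_9 = 4(1 - (3/5)^9) / (1 - (3/5))
S_9 = 4(1 - (19683/1953125)) / (2/5)
S_9 = 3866884/390625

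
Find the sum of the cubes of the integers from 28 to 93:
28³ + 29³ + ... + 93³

Use ∑_{k=1}^{n} k³ = [n(n+1)/2]², then subtract the first 27 terms.
∑_{k=1}^{93} k³ = [93×94/2]² = 4371² = 19105641
∑_{k=1}^{27} k³ = [27×28/2]² = 378² = 142884
∑_{k=28}^{93} k³ = 19105641 - 142884 = 18962757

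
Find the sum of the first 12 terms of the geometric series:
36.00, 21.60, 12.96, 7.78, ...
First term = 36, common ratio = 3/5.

Sₙ = a(1 - rⁿ) / (1 - r)
S_12 = 36(1 - (3/5)^12) / (1 - (3/5))
S_12 = 36(1 - (531441/244140625)) / (2/5)
S_12 = 4384965312/48828125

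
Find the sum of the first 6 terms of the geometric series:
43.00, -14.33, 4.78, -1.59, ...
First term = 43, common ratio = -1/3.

Sₙ = a(1 - rⁿ) / (1 - r)
S_6 = 43(1 - (-1/3)^6) / (1 - (-1/3))
S_6 = 43(1 - (1/729)) / (4/3)
S_6 = 7826/243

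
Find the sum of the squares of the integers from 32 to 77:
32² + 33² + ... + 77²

Use ∑_{k=1}^{n} k² = n(n+1)(2n+1)/6, then subtract the first 31 terms.
∑_{k=1}^{77} k² = 77×78×155/6 = 155155
∑_{k=1}^{31} k² = 31×32×63/6 = 10416
∑_{k=32}^{77} k² = 155155 - 10416 = 144739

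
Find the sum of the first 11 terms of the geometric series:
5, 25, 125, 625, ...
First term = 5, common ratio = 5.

Sₙ = a(1 - rⁿ) / (1 - r)
S_11 = 5(1 - 5^11) / (1 - 5)
S_11 = 5(1 - 48828125) / (-4)
S_11 = 61035155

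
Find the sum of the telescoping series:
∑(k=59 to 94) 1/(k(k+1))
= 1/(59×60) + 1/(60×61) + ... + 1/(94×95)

Partial fractions: 1/(k(k+1)) = 1/k - 1/(k+1)
The series telescopes:
= (1/59 - 1/60) + (1/60 - 1/61) + ... + (1/94 - 1/95)
= 1/59 - 1/95
= 36/5605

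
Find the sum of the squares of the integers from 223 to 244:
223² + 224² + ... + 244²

Use ∑_{k=1}^{n} k² = n(n+1)(2n+1)/6, then subtract the first 222 terms.
∑_{k=1}^{244} k² = 244×245×489/6 = 4872070
∑_{k=1}^{222} k² = 222×223×445/6 = 3671695
∑_{k=223}^{244} k² = 4872070 - 3671695 = 1200375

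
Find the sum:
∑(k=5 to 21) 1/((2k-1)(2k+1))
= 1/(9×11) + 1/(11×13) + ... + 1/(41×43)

Partial fractions: 1/((2k-1)(2k+1)) = (1/2)[1/(2k-1) - 1/(2k+1)]
The series telescopes:
= (1/2)[1/9 - 1/43]
= 17/387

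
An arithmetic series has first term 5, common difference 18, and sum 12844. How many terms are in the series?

Using S = n/2 × [2a + (n-1)d]
12844 = n/2 × [2(5) + (n-1)(18)]
12844 = n/2 × [10 + 18n - 18]
25688 = n × [-8 + 18n]
18n² + (-8)n - 25688 = 0
Discriminant: Δ = (-8)² - 4(18)(-25688) = 64 + 1849536 = 1849600
√Δ = 1360
n = [-(-8) + √Δ] / (2·18) = (8 + 1360) / 36 = 1368 / 36 = 38
(The negative root is discarded since n must be a positive integer.)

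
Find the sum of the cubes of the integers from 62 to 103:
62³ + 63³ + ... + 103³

Use ∑_{k=1}^{n} k³ = [n(n+1)/2]², then subtract the first 61 terms.
∑_{k=1}^{103} k³ = [103×104/2]² = 5356² = 28686736
∑_{k=1}^{61} k³ = [61×62/2]² = 1891² = 3575881
∑_{k=62}^{103} k³ = 28686736 - 3575881 = 25110855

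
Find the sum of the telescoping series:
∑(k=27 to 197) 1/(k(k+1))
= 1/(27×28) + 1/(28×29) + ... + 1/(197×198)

Partial fractions: 1/(k(k+1)) = 1/k - 1/(k+1)
The series telescopes:
= (1/27 - 1/28) + (1/28 - 1/29) + ... + (1/197 - 1/198)
= 1/27 - 1/198
= 19/594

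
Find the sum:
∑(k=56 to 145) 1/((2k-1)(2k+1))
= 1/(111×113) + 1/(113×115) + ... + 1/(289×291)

Partial fractions: 1/((2k-1)(2k+1)) = (1/2)[1/(2k-1) - 1/(2k+1)]
The series telescopes:
= (1/2)[1/111 - 1/291]
= 10/3589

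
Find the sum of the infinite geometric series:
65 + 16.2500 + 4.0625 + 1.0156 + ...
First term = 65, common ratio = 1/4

For |r| < 1, S = a / (1 - r)
S = 65 / (1 - (1/4))
S = 65 / (3/4)
S = 260/3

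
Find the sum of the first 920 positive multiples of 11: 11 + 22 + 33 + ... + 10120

Factor out 11: = 11(1 + 2 + ... + 920) = 11 × n(n+1)/2
= 11 × 920×921/2
= 11 × 423660
= 4660260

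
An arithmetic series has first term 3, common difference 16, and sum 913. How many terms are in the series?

Using S = n/2 × [2a + (n-1)d]
913 = n/2 × [2(3) + (n-1)(16)]
913 = n/2 × [6 + 16n - 16]
1826 = n × [-10 + 16n]
16n² + (-10)n - 1826 = 0
Discriminant: Δ = (-10)² - 4(16)(-1826) = 100 + 116864 = 116964
√Δ = 342
n = [-(-10) + √Δ] / (2·16) = (10 + 342) / 32 = 352 / 32 = 11
(The negative root is discarded since n must be a positive integer.)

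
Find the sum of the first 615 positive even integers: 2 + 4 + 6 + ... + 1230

Sum of first n even numbers = n(n+1)
= 615×616
= 378840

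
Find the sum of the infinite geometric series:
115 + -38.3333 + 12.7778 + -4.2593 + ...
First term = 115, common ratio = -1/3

For |r| < 1, S = a / (1 - r)
S = 115 / (1 - (-1/3))
S = 115 / (4/3)
S = 345/4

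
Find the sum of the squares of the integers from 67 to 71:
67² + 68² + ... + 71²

Use ∑_{k=1}^{n} k² = n(n+1)(2n+1)/6, then subtract the first 66 terms.
∑_{k=1}^{71} k² = 71×72×143/6 = 121836
∑_{k=1}^{66} k² = 66×67×133/6 = 98021
∑_{k=67}^{71} k² = 121836 - 98021 = 23815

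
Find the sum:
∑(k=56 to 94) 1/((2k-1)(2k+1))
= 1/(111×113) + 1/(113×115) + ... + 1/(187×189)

Partial fractions: 1/((2k-1)(2k+1)) = (1/2)[1/(2k-1) - 1/(2k+1)]
The series telescopes:
= (1/2)[1/111 - 1/189]
= 13/6993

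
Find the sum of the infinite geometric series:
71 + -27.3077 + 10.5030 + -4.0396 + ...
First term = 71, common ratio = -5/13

For |r| < 1, S = a / (1 - r)
S = 71 / (1 - (-5/13))
S = 71 / (18/13)
S = 923/18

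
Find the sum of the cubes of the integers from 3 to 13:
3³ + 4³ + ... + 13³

Use ∑_{k=1}^{n} k³ = [n(n+1)/2]², then subtract the first 2 terms.
∑_{k=1}^{13} k³ = [13×14/2]² = 91² = 8281
∑_{k=1}^{2} k³ = [2×3/2]² = 3² = 9
∑_{k=3}^{13} k³ = 8281 - 9 = 8272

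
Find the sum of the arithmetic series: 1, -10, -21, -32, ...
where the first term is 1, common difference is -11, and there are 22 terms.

Sₙ = n/2 × (first + last)
Last term = a + (n-1)d = 1 + (22-1)×(-11) = -230
S_22 = 22/2 × (1 + (-230))
S_22 = 22/2 × (-229) = -2519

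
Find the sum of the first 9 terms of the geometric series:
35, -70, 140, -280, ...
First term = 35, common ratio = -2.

Sₙ = a(1 - rⁿ) / (1 - r)
S_9 = 35(1 - (-2)^9) / (1 - (-2))
S_9 = 35(1 - (-512)) / (3)
S_9 = 5985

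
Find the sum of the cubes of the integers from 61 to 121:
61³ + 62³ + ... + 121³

Use ∑_{k=1}^{n} k³ = [n(n+1)/2]², then subtract the first 60 terms.
∑_{k=1}^{121} k³ = [121×122/2]² = 7381² = 54479161
∑_{k=1}^{60} k³ = [60×61/2]² = 1830² = 3348900
∑_{k=61}^{121} k³ = 54479161 - 3348900 = 51130261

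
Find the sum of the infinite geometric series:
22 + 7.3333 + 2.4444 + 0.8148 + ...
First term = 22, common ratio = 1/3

For |r| < 1, S = a / (1 - r)
S = 22 / (1 - (1/3))
S = 22 / (2/3)
S = 33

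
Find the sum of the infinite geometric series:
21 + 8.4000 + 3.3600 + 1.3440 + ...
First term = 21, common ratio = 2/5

For |r| < 1, S = a / (1 - r)
S = 21 / (1 - (2/5))
S = 21 / (3/5)
S = 35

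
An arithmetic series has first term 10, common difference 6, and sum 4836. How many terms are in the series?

Using S = n/2 × [2a + (n-1)d]
4836 = n/2 × [2(10) + (n-1)(6)]
4836 = n/2 × [20 + 6n - 6]
9672 = n × [14 + 6n]
6n² + (14)n - 9672 = 0
Discriminant: Δ = (14)² - 4(6)(-9672) = 196 + 232128 = 232324
√Δ = 482
n = [-(14) + √Δ] / (2·6) = (-14 + 482) / 12 = 468 / 12 = 39
(The negative root is discarded since n must be a positive integer.)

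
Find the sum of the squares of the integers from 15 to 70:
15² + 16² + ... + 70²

Use ∑_{k=1}^{n} k² = n(n+1)(2n+1)/6, then subtract the first 14 terms.
∑_{k=1}^{70} k² = 70×71×141/6 = 116795
∑_{k=1}^{14} k² = 14×15×29/6 = 1015
∑_{k=15}^{70} k² = 116795 - 1015 = 115780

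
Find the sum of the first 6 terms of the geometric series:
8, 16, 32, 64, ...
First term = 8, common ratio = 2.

Sₙ = a(1 - rⁿ) / (1 - r)
S_6 = 8(1 - 2^6) / (1 - 2)
S_6 = 8(1 - 64) / (-1)
S_6 = 504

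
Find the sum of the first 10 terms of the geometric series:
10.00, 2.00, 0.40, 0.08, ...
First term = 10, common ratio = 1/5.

Sₙ = a(1 - rⁿ) / (1 - r)
S_10 = 10(1 - (1/5)^10) / (1 - (1/5))
S_10 = 10(1 - (1/9765625)) / (4/5)
S_10 = 4882812/390625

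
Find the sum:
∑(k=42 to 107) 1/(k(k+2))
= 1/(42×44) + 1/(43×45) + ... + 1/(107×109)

Partial fractions: 1/(k(k+2)) = (1/2)[1/k - 1/(k+2)]
Telescoping leaves the first two and last two terms:
= (1/2)[1/42 + 1/43 - 1/108 - 1/109]
= 101453/7086744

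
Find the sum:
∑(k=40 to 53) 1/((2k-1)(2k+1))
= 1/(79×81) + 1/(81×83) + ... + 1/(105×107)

Partial fractions: 1/((2k-1)(2k+1)) = (1/2)[1/(2k-1) - 1/(2k+1)]
The series telescopes:
= (1/2)[1/79 - 1/107]
= 14/8453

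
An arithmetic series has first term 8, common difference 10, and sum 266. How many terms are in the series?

Using S = n/2 × [2a + (n-1)d]
266 = n/2 × [2(8) + (n-1)(10)]
266 = n/2 × [16 + 10n - 10]
532 = n × [6 + 10n]
10n² + (6)n - 532 = 0
Discriminant: Δ = (6)² - 4(10)(-532) = 36 + 21280 = 21316
√Δ = 146
n = [-(6) + √Δ] / (2·10) = (-6 + 146) / 20 = 140 / 20 = 7
(The negative root is discarded since n must be a positive integer.)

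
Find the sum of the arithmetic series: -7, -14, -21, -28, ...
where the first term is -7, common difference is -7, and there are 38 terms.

Sₙ = n/2 × (first + last)
Last term = a + (n-1)d = -7 + (38-1)×(-7) = -266
S_38 = 38/2 × (-7 + (-266))
S_38 = 38/2 × (-273) = -5187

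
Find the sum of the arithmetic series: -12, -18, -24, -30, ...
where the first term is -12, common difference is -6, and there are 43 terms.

Sₙ = n/2 × (first + last)
Last term = a + (n-1)d = -12 + (43-1)×(-6) = -264
S_43 = 43/2 × (-12 + (-264))
S_43 = 43/2 × (-276) = -5934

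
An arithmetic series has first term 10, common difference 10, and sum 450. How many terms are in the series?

Using S = n/2 × [2a + (n-1)d]
450 = n/2 × [2(10) + (n-1)(10)]
450 = n/2 × [20 + 10n - 10]
900 = n × [10 + 10n]
10n² + (10)n - 900 = 0
Discriminant: Δ = (10)² - 4(10)(-900) = 100 + 36000 = 36100
√Δ = 190
n = [-(10) + √Δ] / (2·10) = (-10 + 190) / 20 = 180 / 20 = 9
(The negative root is discarded since n must be a positive integer.)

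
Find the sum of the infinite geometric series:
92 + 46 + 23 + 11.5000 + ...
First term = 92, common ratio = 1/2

For |r| < 1, S = a / (1 - r)
S = 92 / (1 - (1/2))
S = 92 / (1/2)
S = 184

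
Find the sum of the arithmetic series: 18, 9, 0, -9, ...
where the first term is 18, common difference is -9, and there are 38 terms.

Sₙ = n/2 × (first + last)
Last term = a + (n-1)d = 18 + (38-1)×(-9) = -315
S_38 = 38/2 × (18 + (-315))
S_38 = 38/2 × (-297) = -5643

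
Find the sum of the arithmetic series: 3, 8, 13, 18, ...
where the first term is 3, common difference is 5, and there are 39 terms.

Sₙ = n/2 × (first + last)
Last term = a + (n-1)d = 3 + (39-1)×5 = 193
S_39 = 39/2 × (3 + 193)
S_39 = 39/2 × 196 = 3822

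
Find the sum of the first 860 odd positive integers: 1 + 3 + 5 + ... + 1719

Sum of first n odd numbers = n²
= 860²
= 739600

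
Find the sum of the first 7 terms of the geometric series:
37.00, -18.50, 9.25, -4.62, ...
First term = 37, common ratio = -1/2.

Sₙ = a(1 - rⁿ) / (1 - r)
S_7 = 37(1 - (-1/2)^7) / (1 - (-1/2))
S_7 = 37(1 - (-1/128)) / (3/2)
S_7 = 1591/64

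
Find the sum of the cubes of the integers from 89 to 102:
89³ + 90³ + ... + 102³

Use ∑_{k=1}^{n} k³ = [n(n+1)/2]², then subtract the first 88 terms.
∑_{k=1}^{102} k³ = [102×103/2]² = 5253² = 27594009
∑_{k=1}^{88} k³ = [88×89/2]² = 3916² = 15335056
∑_{k=89}^{102} k³ = 27594009 - 15335056 = 12258953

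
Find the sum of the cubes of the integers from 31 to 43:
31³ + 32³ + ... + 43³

Use ∑_{k=1}^{n} k³ = [n(n+1)/2]², then subtract the first 30 terms.
∑_{k=1}^{43} k³ = [43×44/2]² = 946² = 894916
∑_{k=1}^{30} k³ = [30×31/2]² = 465² = 216225
∑_{k=31}^{43} k³ = 894916 - 216225 = 678691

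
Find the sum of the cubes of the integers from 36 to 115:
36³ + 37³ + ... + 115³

Use ∑_{k=1}^{n} k³ = [n(n+1)/2]², then subtract the first 35 terms.
∑_{k=1}^{115} k³ = [115×116/2]² = 6670² = 44488900
∑_{k=1}^{35} k³ = [35×36/2]² = 630² = 396900
∑_{k=36}^{115} k³ = 44488900 - 396900 = 44092000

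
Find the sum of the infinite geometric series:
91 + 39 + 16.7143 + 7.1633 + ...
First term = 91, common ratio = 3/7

For |r| < 1, S = a / (1 - r)
S = 91 / (1 - (3/7))
S = 91 / (4/7)
S = 637/4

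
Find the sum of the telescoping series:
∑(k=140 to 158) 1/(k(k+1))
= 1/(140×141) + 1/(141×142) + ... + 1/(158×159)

Partial fractions: 1/(k(k+1)) = 1/k - 1/(k+1)
The series telescopes:
= (1/140 - 1/141) + (1/141 - 1/142) + ... + (1/158 - 1/159)
= 1/140 - 1/159
= 19/22260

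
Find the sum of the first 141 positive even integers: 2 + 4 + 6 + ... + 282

Sum of first n even numbers = n(n+1)
= 141×142
= 20022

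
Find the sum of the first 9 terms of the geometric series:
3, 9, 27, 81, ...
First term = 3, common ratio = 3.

Sₙ = a(1 - rⁿ) / (1 - r)
S_9 = 3(1 - 3^9) / (1 - 3)
S_9 = 3(1 - 19683) / (-2)
S_9 = 29523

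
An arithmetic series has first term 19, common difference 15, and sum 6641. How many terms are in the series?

Using S = n/2 × [2a + (n-1)d]
6641 = n/2 × [2(19) + (n-1)(15)]
6641 = n/2 × [38 + 15n - 15]
13282 = n × [23 + 15n]
15n² + (23)n - 13282 = 0
Discriminant: Δ = (23)² - 4(15)(-13282) = 529 + 796920 = 797449
√Δ = 893
n = [-(23) + √Δ] / (2·15) = (-23 + 893) / 30 = 870 / 30 = 29
(The negative root is discarded since n must be a positive integer.)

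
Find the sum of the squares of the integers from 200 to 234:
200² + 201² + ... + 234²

Use ∑_{k=1}^{n} k² = n(n+1)(2n+1)/6, then subtract the first 199 terms.
∑_{k=1}^{234} k² = 234×235×469/6 = 4298385
∑_{k=1}^{199} k² = 199×200×399/6 = 2646700
∑_{k=200}^{234} k² = 4298385 - 2646700 = 1651685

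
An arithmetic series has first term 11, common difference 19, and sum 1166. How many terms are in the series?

Using S = n/2 × [2a + (n-1)d]
1166 = n/2 × [2(11) + (n-1)(19)]
1166 = n/2 × [22 + 19n - 19]
2332 = n × [3 + 19n]
19n² + (3)n - 2332 = 0
Discriminant: Δ = (3)² - 4(19)(-2332) = 9 + 177232 = 177241
√Δ = 421
n = [-(3) + √Δ] / (2·19) = (-3 + 421) / 38 = 418 / 38 = 11
(The negative root is discarded since n must be a positive integer.)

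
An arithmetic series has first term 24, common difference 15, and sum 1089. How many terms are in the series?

Using S = n/2 × [2a + (n-1)d]
1089 = n/2 × [2(24) + (n-1)(15)]
1089 = n/2 × [48 + 15n - 15]
2178 = n × [33 + 15n]
15n² + (33)n - 2178 = 0
Discriminant: Δ = (33)² - 4(15)(-2178) = 1089 + 130680 = 131769
√Δ = 363
n = [-(33) + √Δ] / (2·15) = (-33 + 363) / 30 = 330 / 30 = 11
(The negative root is discarded since n must be a positive integer.)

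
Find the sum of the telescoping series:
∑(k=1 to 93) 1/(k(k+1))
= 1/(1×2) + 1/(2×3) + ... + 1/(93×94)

Partial fractions: 1/(k(k+1)) = 1/k - 1/(k+1)
The series telescopes:
= (1/1 - 1/2) + (1/2 - 1/3) + ... + (1/93 - 1/94)
= 1/1 - 1/94
= 93/94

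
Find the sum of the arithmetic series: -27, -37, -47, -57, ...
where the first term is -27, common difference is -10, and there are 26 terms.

Sₙ = n/2 × (first + last)
Last term = a + (n-1)d = -27 + (26-1)×(-10) = -277
S_26 = 26/2 × (-27 + (-277))
S_26 = 26/2 × (-304) = -3952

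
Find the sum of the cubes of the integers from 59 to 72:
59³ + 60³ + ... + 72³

Use ∑_{k=1}^{n} k³ = [n(n+1)/2]², then subtract the first 58 terms.
∑_{k=1}^{72} k³ = [72×73/2]² = 2628² = 6906384
∑_{k=1}^{58} k³ = [58×59/2]² = 1711² = 2927521
∑_{k=59}^{72} k³ = 6906384 - 2927521 = 3978863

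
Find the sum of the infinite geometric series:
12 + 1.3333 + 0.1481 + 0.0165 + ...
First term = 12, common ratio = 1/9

For |r| < 1, S = a / (1 - r)
S = 12 / (1 - (1/9))
S = 12 / (8/9)
S = 27/2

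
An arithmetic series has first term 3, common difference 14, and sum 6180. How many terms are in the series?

Using S = n/2 × [2a + (n-1)d]
6180 = n/2 × [2(3) + (n-1)(14)]
6180 = n/2 × [6 + 14n - 14]
12360 = n × [-8 + 14n]
14n² + (-8)n - 12360 = 0
Discriminant: Δ = (-8)² - 4(14)(-12360) = 64 + 692160 = 692224
√Δ = 832
n = [-(-8) + √Δ] / (2·14) = (8 + 832) / 28 = 840 / 28 = 30
(The negative root is discarded since n must be a positive integer.)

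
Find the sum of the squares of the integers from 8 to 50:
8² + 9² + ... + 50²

Use ∑_{k=1}^{n} k² = n(n+1)(2n+1)/6, then subtract the first 7 terms.
∑_{k=1}^{50} k² = 50×51×101/6 = 42925
∑_{k=1}^{7} k² = 7×8×15/6 = 140
∑_{k=8}^{50} k² = 42925 - 140 = 42785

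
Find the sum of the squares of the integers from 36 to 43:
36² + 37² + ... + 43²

Use ∑_{k=1}^{n} k² = n(n+1)(2n+1)/6, then subtract the first 35 terms.
∑_{k=1}^{43} k² = 43×44×87/6 = 27434
∑_{k=1}^{35} k² = 35×36×71/6 = 14910
∑_{k=36}^{43} k² = 27434 - 14910 = 12524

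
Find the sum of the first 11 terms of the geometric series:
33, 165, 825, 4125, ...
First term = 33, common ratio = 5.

Sₙ = a(1 - rⁿ) / (1 - r)
S_11 = 33(1 - 5^11) / (1 - 5)
S_11 = 33(1 - 48828125) / (-4)
S_11 = 402832023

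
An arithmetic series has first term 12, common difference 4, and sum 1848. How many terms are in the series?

Using S = n/2 × [2a + (n-1)d]
1848 = n/2 × [2(12) + (n-1)(4)]
1848 = n/2 × [24 + 4n - 4]
3696 = n × [20 + 4n]
4n² + (20)n - 3696 = 0
Discriminant: Δ = (20)² - 4(4)(-3696) = 400 + 59136 = 59536
√Δ = 244
n = [-(20) + √Δ] / (2·4) = (-20 + 244) / 8 = 224 / 8 = 28
(The negative root is discarded since n must be a positive integer.)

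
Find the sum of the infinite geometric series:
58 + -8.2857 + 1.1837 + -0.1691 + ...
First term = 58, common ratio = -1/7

For |r| < 1, S = a / (1 - r)
S = 58 / (1 - (-1/7))
S = 58 / (8/7)
S = 203/4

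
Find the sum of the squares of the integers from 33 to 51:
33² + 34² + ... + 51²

Use ∑_{k=1}^{n} k² = n(n+1)(2n+1)/6, then subtract the first 32 terms.
∑_{k=1}^{51} k² = 51×52×103/6 = 45526
∑_{k=1}^{32} k² = 32×33×65/6 = 11440
∑_{k=33}^{51} k² = 45526 - 11440 = 34086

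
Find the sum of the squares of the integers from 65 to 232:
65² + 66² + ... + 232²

Use ∑_{k=1}^{n} k² = n(n+1)(2n+1)/6, then subtract the first 64 terms.
∑_{k=1}^{232} k² = 232×233×465/6 = 4189340
∑_{k=1}^{64} k² = 64×65×129/6 = 89440
∑_{k=65}^{232} k² = 4189340 - 89440 = 4099900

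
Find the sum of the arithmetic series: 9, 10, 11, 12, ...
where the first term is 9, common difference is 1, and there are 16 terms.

Sₙ = n/2 × (first + last)
Last term = a + (n-1)d = 9 + (16-1)×1 = 24
S_16 = 16/2 × (9 + 24)
S_16 = 16/2 × 33 = 264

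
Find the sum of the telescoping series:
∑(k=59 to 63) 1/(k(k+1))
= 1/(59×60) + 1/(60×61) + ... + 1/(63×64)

Partial fractions: 1/(k(k+1)) = 1/k - 1/(k+1)
The series telescopes:
= (1/59 - 1/60) + (1/60 - 1/61) + ... + (1/63 - 1/64)
= 1/59 - 1/64
= 5/3776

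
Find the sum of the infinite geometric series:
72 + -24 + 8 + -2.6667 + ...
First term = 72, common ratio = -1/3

For |r| < 1, S = a / (1 - r)
S = 72 / (1 - (-1/3))
S = 72 / (4/3)
S = 54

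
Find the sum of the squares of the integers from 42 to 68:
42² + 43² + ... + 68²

Use ∑_{k=1}^{n} k² = n(n+1)(2n+1)/6, then subtract the first 41 terms.
∑_{k=1}^{68} k² = 68×69×137/6 = 107134
∑_{k=1}^{41} k² = 41×42×83/6 = 23821
∑_{k=42}^{68} k² = 107134 - 23821 = 83313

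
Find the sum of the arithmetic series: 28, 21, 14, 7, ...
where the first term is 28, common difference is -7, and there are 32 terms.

Sₙ = n/2 × (first + last)
Last term = a + (n-1)d = 28 + (32-1)×(-7) = -189
S_32 = 32/2 × (28 + (-189))
S_32 = 32/2 × (-161) = -2576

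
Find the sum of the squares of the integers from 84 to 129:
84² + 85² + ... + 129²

Use ∑_{k=1}^{n} k² = n(n+1)(2n+1)/6, then subtract the first 83 terms.
∑_{k=1}^{129} k² = 129×130×259/6 = 723905
∑_{k=1}^{83} k² = 83×84×167/6 = 194054
∑_{k=84}^{129} k² = 723905 - 194054 = 529851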